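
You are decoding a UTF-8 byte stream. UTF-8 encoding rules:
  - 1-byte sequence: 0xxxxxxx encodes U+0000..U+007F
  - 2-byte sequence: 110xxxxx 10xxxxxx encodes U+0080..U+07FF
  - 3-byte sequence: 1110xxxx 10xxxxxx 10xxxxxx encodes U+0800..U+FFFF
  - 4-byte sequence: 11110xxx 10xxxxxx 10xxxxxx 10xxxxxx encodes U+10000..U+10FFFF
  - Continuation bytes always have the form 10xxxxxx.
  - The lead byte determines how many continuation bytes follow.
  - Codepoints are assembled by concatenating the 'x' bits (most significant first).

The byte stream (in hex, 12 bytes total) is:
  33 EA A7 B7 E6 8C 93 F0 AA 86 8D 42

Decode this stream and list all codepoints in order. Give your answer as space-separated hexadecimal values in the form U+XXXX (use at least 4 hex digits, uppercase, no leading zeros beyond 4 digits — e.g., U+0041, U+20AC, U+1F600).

Answer: U+0033 U+A9F7 U+6313 U+2A18D U+0042

Derivation:
Byte[0]=33: 1-byte ASCII. cp=U+0033
Byte[1]=EA: 3-byte lead, need 2 cont bytes. acc=0xA
Byte[2]=A7: continuation. acc=(acc<<6)|0x27=0x2A7
Byte[3]=B7: continuation. acc=(acc<<6)|0x37=0xA9F7
Completed: cp=U+A9F7 (starts at byte 1)
Byte[4]=E6: 3-byte lead, need 2 cont bytes. acc=0x6
Byte[5]=8C: continuation. acc=(acc<<6)|0x0C=0x18C
Byte[6]=93: continuation. acc=(acc<<6)|0x13=0x6313
Completed: cp=U+6313 (starts at byte 4)
Byte[7]=F0: 4-byte lead, need 3 cont bytes. acc=0x0
Byte[8]=AA: continuation. acc=(acc<<6)|0x2A=0x2A
Byte[9]=86: continuation. acc=(acc<<6)|0x06=0xA86
Byte[10]=8D: continuation. acc=(acc<<6)|0x0D=0x2A18D
Completed: cp=U+2A18D (starts at byte 7)
Byte[11]=42: 1-byte ASCII. cp=U+0042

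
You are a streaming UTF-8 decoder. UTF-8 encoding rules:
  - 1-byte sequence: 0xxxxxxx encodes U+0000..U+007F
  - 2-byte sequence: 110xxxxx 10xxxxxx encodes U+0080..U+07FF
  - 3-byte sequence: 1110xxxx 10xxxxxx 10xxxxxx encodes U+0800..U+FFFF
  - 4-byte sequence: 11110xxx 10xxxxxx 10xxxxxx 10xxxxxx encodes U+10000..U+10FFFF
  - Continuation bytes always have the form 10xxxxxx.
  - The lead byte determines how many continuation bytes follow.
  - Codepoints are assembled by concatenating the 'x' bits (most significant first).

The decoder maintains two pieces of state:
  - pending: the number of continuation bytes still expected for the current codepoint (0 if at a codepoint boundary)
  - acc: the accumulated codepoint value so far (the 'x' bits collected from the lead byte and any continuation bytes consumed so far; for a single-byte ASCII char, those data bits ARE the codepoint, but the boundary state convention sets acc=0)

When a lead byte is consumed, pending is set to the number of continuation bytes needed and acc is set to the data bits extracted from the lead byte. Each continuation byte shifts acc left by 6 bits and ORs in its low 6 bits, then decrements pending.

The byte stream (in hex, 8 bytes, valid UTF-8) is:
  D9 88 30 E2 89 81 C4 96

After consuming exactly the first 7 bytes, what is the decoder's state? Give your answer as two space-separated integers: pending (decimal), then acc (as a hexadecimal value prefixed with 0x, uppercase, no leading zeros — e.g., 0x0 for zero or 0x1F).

Answer: 1 0x4

Derivation:
Byte[0]=D9: 2-byte lead. pending=1, acc=0x19
Byte[1]=88: continuation. acc=(acc<<6)|0x08=0x648, pending=0
Byte[2]=30: 1-byte. pending=0, acc=0x0
Byte[3]=E2: 3-byte lead. pending=2, acc=0x2
Byte[4]=89: continuation. acc=(acc<<6)|0x09=0x89, pending=1
Byte[5]=81: continuation. acc=(acc<<6)|0x01=0x2241, pending=0
Byte[6]=C4: 2-byte lead. pending=1, acc=0x4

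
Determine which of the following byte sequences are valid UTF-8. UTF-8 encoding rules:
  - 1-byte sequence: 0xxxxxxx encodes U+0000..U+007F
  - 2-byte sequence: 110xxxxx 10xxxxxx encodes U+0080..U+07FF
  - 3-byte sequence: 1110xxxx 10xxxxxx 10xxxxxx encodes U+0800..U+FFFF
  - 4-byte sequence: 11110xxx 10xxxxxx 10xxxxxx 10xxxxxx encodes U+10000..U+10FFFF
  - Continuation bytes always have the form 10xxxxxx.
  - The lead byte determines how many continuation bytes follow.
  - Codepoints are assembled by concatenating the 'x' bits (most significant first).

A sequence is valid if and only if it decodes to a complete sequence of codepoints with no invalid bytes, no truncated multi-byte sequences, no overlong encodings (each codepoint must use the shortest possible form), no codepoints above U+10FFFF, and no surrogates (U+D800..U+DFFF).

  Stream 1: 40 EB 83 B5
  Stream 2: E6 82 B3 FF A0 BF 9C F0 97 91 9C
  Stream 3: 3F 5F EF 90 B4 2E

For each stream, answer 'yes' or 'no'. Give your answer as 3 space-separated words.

Answer: yes no yes

Derivation:
Stream 1: decodes cleanly. VALID
Stream 2: error at byte offset 3. INVALID
Stream 3: decodes cleanly. VALID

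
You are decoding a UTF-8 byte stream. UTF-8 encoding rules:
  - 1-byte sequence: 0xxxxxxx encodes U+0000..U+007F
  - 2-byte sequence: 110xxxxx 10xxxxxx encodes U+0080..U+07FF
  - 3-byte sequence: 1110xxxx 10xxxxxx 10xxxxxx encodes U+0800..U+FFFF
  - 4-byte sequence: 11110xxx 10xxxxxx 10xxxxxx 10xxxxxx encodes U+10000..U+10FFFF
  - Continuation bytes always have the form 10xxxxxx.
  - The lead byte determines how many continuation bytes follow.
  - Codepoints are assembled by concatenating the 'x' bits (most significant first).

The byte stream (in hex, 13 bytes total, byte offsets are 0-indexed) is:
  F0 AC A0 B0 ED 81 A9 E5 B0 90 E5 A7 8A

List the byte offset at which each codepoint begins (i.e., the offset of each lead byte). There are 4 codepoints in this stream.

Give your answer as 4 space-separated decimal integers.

Answer: 0 4 7 10

Derivation:
Byte[0]=F0: 4-byte lead, need 3 cont bytes. acc=0x0
Byte[1]=AC: continuation. acc=(acc<<6)|0x2C=0x2C
Byte[2]=A0: continuation. acc=(acc<<6)|0x20=0xB20
Byte[3]=B0: continuation. acc=(acc<<6)|0x30=0x2C830
Completed: cp=U+2C830 (starts at byte 0)
Byte[4]=ED: 3-byte lead, need 2 cont bytes. acc=0xD
Byte[5]=81: continuation. acc=(acc<<6)|0x01=0x341
Byte[6]=A9: continuation. acc=(acc<<6)|0x29=0xD069
Completed: cp=U+D069 (starts at byte 4)
Byte[7]=E5: 3-byte lead, need 2 cont bytes. acc=0x5
Byte[8]=B0: continuation. acc=(acc<<6)|0x30=0x170
Byte[9]=90: continuation. acc=(acc<<6)|0x10=0x5C10
Completed: cp=U+5C10 (starts at byte 7)
Byte[10]=E5: 3-byte lead, need 2 cont bytes. acc=0x5
Byte[11]=A7: continuation. acc=(acc<<6)|0x27=0x167
Byte[12]=8A: continuation. acc=(acc<<6)|0x0A=0x59CA
Completed: cp=U+59CA (starts at byte 10)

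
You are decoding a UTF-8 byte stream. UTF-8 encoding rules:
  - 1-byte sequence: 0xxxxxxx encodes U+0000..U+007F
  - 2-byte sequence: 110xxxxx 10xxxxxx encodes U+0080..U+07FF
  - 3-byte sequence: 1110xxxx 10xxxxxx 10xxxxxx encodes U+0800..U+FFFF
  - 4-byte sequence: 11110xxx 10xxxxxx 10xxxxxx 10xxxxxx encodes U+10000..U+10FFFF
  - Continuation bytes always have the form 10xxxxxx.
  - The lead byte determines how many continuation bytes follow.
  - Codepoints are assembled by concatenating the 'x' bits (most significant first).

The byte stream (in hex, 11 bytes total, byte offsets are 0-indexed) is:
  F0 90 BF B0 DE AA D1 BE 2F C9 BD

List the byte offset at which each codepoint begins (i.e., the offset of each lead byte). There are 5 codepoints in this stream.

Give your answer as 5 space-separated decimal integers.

Answer: 0 4 6 8 9

Derivation:
Byte[0]=F0: 4-byte lead, need 3 cont bytes. acc=0x0
Byte[1]=90: continuation. acc=(acc<<6)|0x10=0x10
Byte[2]=BF: continuation. acc=(acc<<6)|0x3F=0x43F
Byte[3]=B0: continuation. acc=(acc<<6)|0x30=0x10FF0
Completed: cp=U+10FF0 (starts at byte 0)
Byte[4]=DE: 2-byte lead, need 1 cont bytes. acc=0x1E
Byte[5]=AA: continuation. acc=(acc<<6)|0x2A=0x7AA
Completed: cp=U+07AA (starts at byte 4)
Byte[6]=D1: 2-byte lead, need 1 cont bytes. acc=0x11
Byte[7]=BE: continuation. acc=(acc<<6)|0x3E=0x47E
Completed: cp=U+047E (starts at byte 6)
Byte[8]=2F: 1-byte ASCII. cp=U+002F
Byte[9]=C9: 2-byte lead, need 1 cont bytes. acc=0x9
Byte[10]=BD: continuation. acc=(acc<<6)|0x3D=0x27D
Completed: cp=U+027D (starts at byte 9)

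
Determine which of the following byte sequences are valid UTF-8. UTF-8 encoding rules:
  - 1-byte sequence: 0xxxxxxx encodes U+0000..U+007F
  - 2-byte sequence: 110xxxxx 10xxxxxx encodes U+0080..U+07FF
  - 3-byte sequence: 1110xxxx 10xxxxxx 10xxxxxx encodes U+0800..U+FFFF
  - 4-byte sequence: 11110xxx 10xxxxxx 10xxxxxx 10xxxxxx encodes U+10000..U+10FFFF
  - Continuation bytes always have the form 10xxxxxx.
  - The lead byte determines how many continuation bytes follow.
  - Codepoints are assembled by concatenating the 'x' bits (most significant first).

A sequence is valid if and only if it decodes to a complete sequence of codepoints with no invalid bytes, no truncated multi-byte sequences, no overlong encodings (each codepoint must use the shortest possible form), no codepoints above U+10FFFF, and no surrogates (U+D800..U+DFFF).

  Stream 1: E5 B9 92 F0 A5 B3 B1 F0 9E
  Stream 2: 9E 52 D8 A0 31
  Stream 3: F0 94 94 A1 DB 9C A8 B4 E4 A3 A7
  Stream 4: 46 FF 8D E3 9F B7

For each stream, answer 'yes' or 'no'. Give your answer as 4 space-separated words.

Answer: no no no no

Derivation:
Stream 1: error at byte offset 9. INVALID
Stream 2: error at byte offset 0. INVALID
Stream 3: error at byte offset 6. INVALID
Stream 4: error at byte offset 1. INVALID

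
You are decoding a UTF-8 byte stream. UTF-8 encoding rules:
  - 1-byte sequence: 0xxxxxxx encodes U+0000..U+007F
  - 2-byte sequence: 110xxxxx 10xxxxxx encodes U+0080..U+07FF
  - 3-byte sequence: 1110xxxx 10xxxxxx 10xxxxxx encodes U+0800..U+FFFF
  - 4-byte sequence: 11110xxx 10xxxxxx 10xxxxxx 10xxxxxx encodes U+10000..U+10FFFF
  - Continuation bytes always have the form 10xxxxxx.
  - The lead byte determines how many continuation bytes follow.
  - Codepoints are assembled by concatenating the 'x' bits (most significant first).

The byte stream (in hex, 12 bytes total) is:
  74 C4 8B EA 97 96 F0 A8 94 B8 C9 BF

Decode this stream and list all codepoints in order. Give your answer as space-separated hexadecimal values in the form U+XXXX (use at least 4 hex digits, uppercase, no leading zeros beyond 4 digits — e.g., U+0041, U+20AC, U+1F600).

Answer: U+0074 U+010B U+A5D6 U+28538 U+027F

Derivation:
Byte[0]=74: 1-byte ASCII. cp=U+0074
Byte[1]=C4: 2-byte lead, need 1 cont bytes. acc=0x4
Byte[2]=8B: continuation. acc=(acc<<6)|0x0B=0x10B
Completed: cp=U+010B (starts at byte 1)
Byte[3]=EA: 3-byte lead, need 2 cont bytes. acc=0xA
Byte[4]=97: continuation. acc=(acc<<6)|0x17=0x297
Byte[5]=96: continuation. acc=(acc<<6)|0x16=0xA5D6
Completed: cp=U+A5D6 (starts at byte 3)
Byte[6]=F0: 4-byte lead, need 3 cont bytes. acc=0x0
Byte[7]=A8: continuation. acc=(acc<<6)|0x28=0x28
Byte[8]=94: continuation. acc=(acc<<6)|0x14=0xA14
Byte[9]=B8: continuation. acc=(acc<<6)|0x38=0x28538
Completed: cp=U+28538 (starts at byte 6)
Byte[10]=C9: 2-byte lead, need 1 cont bytes. acc=0x9
Byte[11]=BF: continuation. acc=(acc<<6)|0x3F=0x27F
Completed: cp=U+027F (starts at byte 10)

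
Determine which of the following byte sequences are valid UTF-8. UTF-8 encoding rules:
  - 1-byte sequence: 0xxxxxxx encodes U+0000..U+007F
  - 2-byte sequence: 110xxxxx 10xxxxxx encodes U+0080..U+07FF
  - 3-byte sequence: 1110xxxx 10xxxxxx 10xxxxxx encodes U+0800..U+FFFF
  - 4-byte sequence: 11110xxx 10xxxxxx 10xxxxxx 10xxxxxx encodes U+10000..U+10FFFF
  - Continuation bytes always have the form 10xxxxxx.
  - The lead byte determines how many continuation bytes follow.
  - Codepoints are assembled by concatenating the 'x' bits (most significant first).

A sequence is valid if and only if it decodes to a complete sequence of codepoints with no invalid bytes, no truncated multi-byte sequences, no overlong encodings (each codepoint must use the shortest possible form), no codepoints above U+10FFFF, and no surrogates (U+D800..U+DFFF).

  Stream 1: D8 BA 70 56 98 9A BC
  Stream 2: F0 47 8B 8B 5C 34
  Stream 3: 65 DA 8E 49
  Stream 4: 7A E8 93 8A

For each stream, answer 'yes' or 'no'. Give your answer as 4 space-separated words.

Answer: no no yes yes

Derivation:
Stream 1: error at byte offset 4. INVALID
Stream 2: error at byte offset 1. INVALID
Stream 3: decodes cleanly. VALID
Stream 4: decodes cleanly. VALID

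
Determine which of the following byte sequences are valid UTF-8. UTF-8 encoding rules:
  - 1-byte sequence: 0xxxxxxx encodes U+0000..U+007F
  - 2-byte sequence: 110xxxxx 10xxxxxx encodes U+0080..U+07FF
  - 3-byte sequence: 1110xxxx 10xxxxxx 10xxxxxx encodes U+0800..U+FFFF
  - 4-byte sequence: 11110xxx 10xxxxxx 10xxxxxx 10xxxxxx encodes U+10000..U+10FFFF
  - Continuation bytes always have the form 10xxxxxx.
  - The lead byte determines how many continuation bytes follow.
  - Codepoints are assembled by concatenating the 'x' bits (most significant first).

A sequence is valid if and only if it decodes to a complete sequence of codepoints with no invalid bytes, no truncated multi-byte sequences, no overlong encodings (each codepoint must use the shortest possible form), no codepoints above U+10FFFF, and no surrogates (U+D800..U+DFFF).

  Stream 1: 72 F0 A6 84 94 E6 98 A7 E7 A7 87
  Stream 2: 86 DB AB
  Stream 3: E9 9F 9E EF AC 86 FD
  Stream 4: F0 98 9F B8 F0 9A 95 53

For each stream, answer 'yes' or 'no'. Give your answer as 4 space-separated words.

Stream 1: decodes cleanly. VALID
Stream 2: error at byte offset 0. INVALID
Stream 3: error at byte offset 6. INVALID
Stream 4: error at byte offset 7. INVALID

Answer: yes no no no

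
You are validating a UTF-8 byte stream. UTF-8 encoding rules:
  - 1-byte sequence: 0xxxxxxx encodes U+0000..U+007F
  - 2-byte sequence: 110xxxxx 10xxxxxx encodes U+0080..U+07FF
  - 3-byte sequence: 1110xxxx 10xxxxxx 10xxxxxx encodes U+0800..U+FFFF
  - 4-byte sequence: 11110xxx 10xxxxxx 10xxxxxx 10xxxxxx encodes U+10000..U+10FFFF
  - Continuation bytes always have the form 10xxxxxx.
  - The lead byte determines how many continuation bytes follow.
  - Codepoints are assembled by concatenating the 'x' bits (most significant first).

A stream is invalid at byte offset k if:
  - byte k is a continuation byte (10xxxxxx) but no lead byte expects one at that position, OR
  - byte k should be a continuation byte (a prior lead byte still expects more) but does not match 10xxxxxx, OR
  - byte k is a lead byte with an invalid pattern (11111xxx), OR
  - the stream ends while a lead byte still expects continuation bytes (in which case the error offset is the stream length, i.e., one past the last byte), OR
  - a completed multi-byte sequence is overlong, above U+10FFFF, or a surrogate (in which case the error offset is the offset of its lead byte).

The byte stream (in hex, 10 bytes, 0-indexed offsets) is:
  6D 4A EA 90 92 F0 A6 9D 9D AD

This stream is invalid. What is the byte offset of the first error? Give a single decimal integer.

Byte[0]=6D: 1-byte ASCII. cp=U+006D
Byte[1]=4A: 1-byte ASCII. cp=U+004A
Byte[2]=EA: 3-byte lead, need 2 cont bytes. acc=0xA
Byte[3]=90: continuation. acc=(acc<<6)|0x10=0x290
Byte[4]=92: continuation. acc=(acc<<6)|0x12=0xA412
Completed: cp=U+A412 (starts at byte 2)
Byte[5]=F0: 4-byte lead, need 3 cont bytes. acc=0x0
Byte[6]=A6: continuation. acc=(acc<<6)|0x26=0x26
Byte[7]=9D: continuation. acc=(acc<<6)|0x1D=0x99D
Byte[8]=9D: continuation. acc=(acc<<6)|0x1D=0x2675D
Completed: cp=U+2675D (starts at byte 5)
Byte[9]=AD: INVALID lead byte (not 0xxx/110x/1110/11110)

Answer: 9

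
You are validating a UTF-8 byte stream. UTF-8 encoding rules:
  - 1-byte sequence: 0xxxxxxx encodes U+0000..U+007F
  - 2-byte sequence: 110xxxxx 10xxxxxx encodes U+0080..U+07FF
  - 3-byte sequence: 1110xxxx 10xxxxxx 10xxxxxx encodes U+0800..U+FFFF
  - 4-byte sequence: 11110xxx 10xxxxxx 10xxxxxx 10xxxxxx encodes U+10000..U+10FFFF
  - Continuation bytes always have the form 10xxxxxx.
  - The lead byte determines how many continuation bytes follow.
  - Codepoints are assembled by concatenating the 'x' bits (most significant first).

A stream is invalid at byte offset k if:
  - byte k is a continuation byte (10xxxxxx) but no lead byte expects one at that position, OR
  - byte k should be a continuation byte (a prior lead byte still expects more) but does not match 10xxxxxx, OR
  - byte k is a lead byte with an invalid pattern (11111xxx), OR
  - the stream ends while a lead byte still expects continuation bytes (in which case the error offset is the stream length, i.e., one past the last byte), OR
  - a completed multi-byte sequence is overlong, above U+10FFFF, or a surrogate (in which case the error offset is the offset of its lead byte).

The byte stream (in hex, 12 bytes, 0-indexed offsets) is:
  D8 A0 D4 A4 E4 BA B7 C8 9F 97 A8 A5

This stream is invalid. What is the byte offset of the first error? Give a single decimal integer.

Answer: 9

Derivation:
Byte[0]=D8: 2-byte lead, need 1 cont bytes. acc=0x18
Byte[1]=A0: continuation. acc=(acc<<6)|0x20=0x620
Completed: cp=U+0620 (starts at byte 0)
Byte[2]=D4: 2-byte lead, need 1 cont bytes. acc=0x14
Byte[3]=A4: continuation. acc=(acc<<6)|0x24=0x524
Completed: cp=U+0524 (starts at byte 2)
Byte[4]=E4: 3-byte lead, need 2 cont bytes. acc=0x4
Byte[5]=BA: continuation. acc=(acc<<6)|0x3A=0x13A
Byte[6]=B7: continuation. acc=(acc<<6)|0x37=0x4EB7
Completed: cp=U+4EB7 (starts at byte 4)
Byte[7]=C8: 2-byte lead, need 1 cont bytes. acc=0x8
Byte[8]=9F: continuation. acc=(acc<<6)|0x1F=0x21F
Completed: cp=U+021F (starts at byte 7)
Byte[9]=97: INVALID lead byte (not 0xxx/110x/1110/11110)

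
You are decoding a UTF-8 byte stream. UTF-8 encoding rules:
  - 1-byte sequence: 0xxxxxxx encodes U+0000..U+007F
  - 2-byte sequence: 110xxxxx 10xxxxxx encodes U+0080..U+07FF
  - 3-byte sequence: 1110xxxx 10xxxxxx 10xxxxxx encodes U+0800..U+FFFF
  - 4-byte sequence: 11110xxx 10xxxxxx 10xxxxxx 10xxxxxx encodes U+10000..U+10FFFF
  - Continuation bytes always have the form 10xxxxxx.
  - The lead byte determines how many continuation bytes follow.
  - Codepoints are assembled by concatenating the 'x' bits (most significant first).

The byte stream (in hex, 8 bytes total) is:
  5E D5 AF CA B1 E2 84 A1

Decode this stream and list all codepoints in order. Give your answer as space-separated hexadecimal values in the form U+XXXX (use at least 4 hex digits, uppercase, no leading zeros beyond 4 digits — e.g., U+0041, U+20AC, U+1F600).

Answer: U+005E U+056F U+02B1 U+2121

Derivation:
Byte[0]=5E: 1-byte ASCII. cp=U+005E
Byte[1]=D5: 2-byte lead, need 1 cont bytes. acc=0x15
Byte[2]=AF: continuation. acc=(acc<<6)|0x2F=0x56F
Completed: cp=U+056F (starts at byte 1)
Byte[3]=CA: 2-byte lead, need 1 cont bytes. acc=0xA
Byte[4]=B1: continuation. acc=(acc<<6)|0x31=0x2B1
Completed: cp=U+02B1 (starts at byte 3)
Byte[5]=E2: 3-byte lead, need 2 cont bytes. acc=0x2
Byte[6]=84: continuation. acc=(acc<<6)|0x04=0x84
Byte[7]=A1: continuation. acc=(acc<<6)|0x21=0x2121
Completed: cp=U+2121 (starts at byte 5)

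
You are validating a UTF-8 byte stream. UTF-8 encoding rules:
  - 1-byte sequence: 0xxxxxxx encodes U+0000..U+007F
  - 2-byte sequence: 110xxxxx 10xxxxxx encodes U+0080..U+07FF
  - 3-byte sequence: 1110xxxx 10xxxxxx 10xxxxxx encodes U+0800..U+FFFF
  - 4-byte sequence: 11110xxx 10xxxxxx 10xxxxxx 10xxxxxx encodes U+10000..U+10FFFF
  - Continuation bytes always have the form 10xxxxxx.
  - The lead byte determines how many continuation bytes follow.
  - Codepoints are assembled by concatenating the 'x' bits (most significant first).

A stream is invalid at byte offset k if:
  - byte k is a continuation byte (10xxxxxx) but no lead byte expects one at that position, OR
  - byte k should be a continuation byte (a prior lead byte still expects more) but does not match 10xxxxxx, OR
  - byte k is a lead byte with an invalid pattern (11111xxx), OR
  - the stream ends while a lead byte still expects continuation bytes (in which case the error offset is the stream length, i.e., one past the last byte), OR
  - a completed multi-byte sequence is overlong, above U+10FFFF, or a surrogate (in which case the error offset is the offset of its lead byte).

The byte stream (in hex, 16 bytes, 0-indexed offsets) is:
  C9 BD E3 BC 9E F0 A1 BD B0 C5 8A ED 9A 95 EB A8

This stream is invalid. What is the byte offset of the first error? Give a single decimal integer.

Answer: 16

Derivation:
Byte[0]=C9: 2-byte lead, need 1 cont bytes. acc=0x9
Byte[1]=BD: continuation. acc=(acc<<6)|0x3D=0x27D
Completed: cp=U+027D (starts at byte 0)
Byte[2]=E3: 3-byte lead, need 2 cont bytes. acc=0x3
Byte[3]=BC: continuation. acc=(acc<<6)|0x3C=0xFC
Byte[4]=9E: continuation. acc=(acc<<6)|0x1E=0x3F1E
Completed: cp=U+3F1E (starts at byte 2)
Byte[5]=F0: 4-byte lead, need 3 cont bytes. acc=0x0
Byte[6]=A1: continuation. acc=(acc<<6)|0x21=0x21
Byte[7]=BD: continuation. acc=(acc<<6)|0x3D=0x87D
Byte[8]=B0: continuation. acc=(acc<<6)|0x30=0x21F70
Completed: cp=U+21F70 (starts at byte 5)
Byte[9]=C5: 2-byte lead, need 1 cont bytes. acc=0x5
Byte[10]=8A: continuation. acc=(acc<<6)|0x0A=0x14A
Completed: cp=U+014A (starts at byte 9)
Byte[11]=ED: 3-byte lead, need 2 cont bytes. acc=0xD
Byte[12]=9A: continuation. acc=(acc<<6)|0x1A=0x35A
Byte[13]=95: continuation. acc=(acc<<6)|0x15=0xD695
Completed: cp=U+D695 (starts at byte 11)
Byte[14]=EB: 3-byte lead, need 2 cont bytes. acc=0xB
Byte[15]=A8: continuation. acc=(acc<<6)|0x28=0x2E8
Byte[16]: stream ended, expected continuation. INVALID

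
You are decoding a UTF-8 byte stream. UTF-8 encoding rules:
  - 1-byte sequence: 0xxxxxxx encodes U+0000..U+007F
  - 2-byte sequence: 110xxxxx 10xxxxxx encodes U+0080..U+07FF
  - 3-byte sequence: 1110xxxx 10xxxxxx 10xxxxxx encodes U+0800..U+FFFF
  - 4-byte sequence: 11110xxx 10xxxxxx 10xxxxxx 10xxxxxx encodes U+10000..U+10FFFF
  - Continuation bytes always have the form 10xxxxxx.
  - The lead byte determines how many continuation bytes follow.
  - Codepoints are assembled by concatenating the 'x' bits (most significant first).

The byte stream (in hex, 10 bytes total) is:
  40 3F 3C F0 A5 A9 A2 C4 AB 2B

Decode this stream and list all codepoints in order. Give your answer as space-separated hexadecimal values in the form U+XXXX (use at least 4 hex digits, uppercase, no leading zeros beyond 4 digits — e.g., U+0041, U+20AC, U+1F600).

Byte[0]=40: 1-byte ASCII. cp=U+0040
Byte[1]=3F: 1-byte ASCII. cp=U+003F
Byte[2]=3C: 1-byte ASCII. cp=U+003C
Byte[3]=F0: 4-byte lead, need 3 cont bytes. acc=0x0
Byte[4]=A5: continuation. acc=(acc<<6)|0x25=0x25
Byte[5]=A9: continuation. acc=(acc<<6)|0x29=0x969
Byte[6]=A2: continuation. acc=(acc<<6)|0x22=0x25A62
Completed: cp=U+25A62 (starts at byte 3)
Byte[7]=C4: 2-byte lead, need 1 cont bytes. acc=0x4
Byte[8]=AB: continuation. acc=(acc<<6)|0x2B=0x12B
Completed: cp=U+012B (starts at byte 7)
Byte[9]=2B: 1-byte ASCII. cp=U+002B

Answer: U+0040 U+003F U+003C U+25A62 U+012B U+002B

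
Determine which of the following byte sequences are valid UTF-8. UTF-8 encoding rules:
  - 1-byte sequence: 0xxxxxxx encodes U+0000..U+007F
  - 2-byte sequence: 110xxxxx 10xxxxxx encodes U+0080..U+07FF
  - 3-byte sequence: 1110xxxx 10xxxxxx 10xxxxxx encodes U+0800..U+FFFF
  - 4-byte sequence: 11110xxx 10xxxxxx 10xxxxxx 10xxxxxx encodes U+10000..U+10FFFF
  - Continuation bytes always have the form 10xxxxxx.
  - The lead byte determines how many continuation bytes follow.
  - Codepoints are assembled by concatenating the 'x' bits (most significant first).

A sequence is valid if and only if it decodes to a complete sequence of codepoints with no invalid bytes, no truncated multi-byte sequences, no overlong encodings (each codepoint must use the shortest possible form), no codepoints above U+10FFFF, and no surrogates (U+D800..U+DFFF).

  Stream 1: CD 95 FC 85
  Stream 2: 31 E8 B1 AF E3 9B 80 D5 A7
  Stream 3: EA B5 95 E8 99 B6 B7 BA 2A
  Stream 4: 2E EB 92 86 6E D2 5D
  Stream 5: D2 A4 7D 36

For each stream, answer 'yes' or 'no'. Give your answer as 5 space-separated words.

Answer: no yes no no yes

Derivation:
Stream 1: error at byte offset 2. INVALID
Stream 2: decodes cleanly. VALID
Stream 3: error at byte offset 6. INVALID
Stream 4: error at byte offset 6. INVALID
Stream 5: decodes cleanly. VALID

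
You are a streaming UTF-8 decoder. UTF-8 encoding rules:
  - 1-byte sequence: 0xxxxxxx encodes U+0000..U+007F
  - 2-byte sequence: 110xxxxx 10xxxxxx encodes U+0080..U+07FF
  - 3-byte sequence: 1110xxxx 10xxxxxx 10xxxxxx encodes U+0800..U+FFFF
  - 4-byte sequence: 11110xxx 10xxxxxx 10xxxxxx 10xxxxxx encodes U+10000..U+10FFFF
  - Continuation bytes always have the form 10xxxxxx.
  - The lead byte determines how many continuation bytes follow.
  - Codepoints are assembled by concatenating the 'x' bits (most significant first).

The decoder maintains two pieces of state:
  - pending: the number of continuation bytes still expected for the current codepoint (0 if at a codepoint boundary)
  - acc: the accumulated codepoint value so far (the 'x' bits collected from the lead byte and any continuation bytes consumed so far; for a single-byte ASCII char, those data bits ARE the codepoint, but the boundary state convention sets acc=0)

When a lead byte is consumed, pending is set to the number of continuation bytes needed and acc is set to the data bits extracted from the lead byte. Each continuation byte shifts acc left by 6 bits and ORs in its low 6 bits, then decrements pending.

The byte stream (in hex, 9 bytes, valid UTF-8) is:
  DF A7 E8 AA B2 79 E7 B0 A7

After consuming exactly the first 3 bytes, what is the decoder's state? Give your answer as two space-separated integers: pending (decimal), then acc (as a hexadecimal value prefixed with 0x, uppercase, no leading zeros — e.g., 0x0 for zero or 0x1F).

Byte[0]=DF: 2-byte lead. pending=1, acc=0x1F
Byte[1]=A7: continuation. acc=(acc<<6)|0x27=0x7E7, pending=0
Byte[2]=E8: 3-byte lead. pending=2, acc=0x8

Answer: 2 0x8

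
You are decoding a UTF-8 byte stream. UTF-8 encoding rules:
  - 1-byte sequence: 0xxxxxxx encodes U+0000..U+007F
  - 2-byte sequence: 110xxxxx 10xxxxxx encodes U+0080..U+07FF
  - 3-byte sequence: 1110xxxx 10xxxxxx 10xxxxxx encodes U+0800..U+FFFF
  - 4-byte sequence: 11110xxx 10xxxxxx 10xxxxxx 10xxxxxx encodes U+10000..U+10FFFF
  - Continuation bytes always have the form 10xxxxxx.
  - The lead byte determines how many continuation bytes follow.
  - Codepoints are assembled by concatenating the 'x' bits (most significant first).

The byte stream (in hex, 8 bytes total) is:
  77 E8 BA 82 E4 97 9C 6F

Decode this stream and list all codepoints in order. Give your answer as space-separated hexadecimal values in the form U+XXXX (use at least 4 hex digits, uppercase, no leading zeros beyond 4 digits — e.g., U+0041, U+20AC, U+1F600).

Byte[0]=77: 1-byte ASCII. cp=U+0077
Byte[1]=E8: 3-byte lead, need 2 cont bytes. acc=0x8
Byte[2]=BA: continuation. acc=(acc<<6)|0x3A=0x23A
Byte[3]=82: continuation. acc=(acc<<6)|0x02=0x8E82
Completed: cp=U+8E82 (starts at byte 1)
Byte[4]=E4: 3-byte lead, need 2 cont bytes. acc=0x4
Byte[5]=97: continuation. acc=(acc<<6)|0x17=0x117
Byte[6]=9C: continuation. acc=(acc<<6)|0x1C=0x45DC
Completed: cp=U+45DC (starts at byte 4)
Byte[7]=6F: 1-byte ASCII. cp=U+006F

Answer: U+0077 U+8E82 U+45DC U+006F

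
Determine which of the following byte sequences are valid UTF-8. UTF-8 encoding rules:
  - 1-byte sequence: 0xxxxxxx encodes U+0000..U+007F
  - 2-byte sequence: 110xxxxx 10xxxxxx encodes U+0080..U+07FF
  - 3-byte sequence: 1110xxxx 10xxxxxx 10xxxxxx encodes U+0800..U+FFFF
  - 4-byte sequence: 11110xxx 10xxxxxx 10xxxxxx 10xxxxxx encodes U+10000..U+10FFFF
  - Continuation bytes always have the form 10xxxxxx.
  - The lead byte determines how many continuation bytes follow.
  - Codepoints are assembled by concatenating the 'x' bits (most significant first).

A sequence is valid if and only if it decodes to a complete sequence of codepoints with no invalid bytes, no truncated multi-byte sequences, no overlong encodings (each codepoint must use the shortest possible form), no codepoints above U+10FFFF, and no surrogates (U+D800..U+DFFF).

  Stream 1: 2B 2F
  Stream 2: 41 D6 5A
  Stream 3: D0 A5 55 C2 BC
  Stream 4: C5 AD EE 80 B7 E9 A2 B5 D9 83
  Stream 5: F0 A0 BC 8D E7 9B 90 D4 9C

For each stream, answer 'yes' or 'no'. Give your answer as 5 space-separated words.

Answer: yes no yes yes yes

Derivation:
Stream 1: decodes cleanly. VALID
Stream 2: error at byte offset 2. INVALID
Stream 3: decodes cleanly. VALID
Stream 4: decodes cleanly. VALID
Stream 5: decodes cleanly. VALID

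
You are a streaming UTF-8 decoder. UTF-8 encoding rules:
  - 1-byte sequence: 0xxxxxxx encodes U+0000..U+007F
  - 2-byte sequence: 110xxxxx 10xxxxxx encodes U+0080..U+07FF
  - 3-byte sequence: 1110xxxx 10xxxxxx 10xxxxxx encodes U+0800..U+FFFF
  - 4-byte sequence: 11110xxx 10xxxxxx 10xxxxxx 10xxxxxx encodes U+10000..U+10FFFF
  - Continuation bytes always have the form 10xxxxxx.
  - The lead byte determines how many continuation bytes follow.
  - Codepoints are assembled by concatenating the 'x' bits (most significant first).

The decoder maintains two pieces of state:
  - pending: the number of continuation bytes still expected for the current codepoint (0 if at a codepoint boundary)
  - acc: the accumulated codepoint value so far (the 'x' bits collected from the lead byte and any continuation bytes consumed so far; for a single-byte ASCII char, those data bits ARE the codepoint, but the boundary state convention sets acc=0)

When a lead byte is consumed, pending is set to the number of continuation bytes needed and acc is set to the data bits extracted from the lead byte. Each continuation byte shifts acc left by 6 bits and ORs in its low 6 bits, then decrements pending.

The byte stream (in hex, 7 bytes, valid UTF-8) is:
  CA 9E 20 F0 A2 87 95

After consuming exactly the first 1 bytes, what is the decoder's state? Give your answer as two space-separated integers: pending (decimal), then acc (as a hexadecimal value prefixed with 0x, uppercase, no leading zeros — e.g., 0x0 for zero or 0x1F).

Answer: 1 0xA

Derivation:
Byte[0]=CA: 2-byte lead. pending=1, acc=0xA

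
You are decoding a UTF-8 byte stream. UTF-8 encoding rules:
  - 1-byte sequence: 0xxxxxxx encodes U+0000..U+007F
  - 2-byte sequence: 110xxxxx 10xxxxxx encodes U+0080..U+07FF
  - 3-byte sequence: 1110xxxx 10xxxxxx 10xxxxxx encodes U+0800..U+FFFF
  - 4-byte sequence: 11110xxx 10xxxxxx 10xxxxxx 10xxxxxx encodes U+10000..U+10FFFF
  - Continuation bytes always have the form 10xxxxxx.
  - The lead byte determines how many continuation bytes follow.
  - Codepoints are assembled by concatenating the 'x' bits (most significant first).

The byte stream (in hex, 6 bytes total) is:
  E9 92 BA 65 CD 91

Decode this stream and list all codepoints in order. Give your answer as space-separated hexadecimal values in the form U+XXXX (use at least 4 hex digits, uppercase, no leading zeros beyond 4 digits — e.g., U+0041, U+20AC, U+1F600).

Answer: U+94BA U+0065 U+0351

Derivation:
Byte[0]=E9: 3-byte lead, need 2 cont bytes. acc=0x9
Byte[1]=92: continuation. acc=(acc<<6)|0x12=0x252
Byte[2]=BA: continuation. acc=(acc<<6)|0x3A=0x94BA
Completed: cp=U+94BA (starts at byte 0)
Byte[3]=65: 1-byte ASCII. cp=U+0065
Byte[4]=CD: 2-byte lead, need 1 cont bytes. acc=0xD
Byte[5]=91: continuation. acc=(acc<<6)|0x11=0x351
Completed: cp=U+0351 (starts at byte 4)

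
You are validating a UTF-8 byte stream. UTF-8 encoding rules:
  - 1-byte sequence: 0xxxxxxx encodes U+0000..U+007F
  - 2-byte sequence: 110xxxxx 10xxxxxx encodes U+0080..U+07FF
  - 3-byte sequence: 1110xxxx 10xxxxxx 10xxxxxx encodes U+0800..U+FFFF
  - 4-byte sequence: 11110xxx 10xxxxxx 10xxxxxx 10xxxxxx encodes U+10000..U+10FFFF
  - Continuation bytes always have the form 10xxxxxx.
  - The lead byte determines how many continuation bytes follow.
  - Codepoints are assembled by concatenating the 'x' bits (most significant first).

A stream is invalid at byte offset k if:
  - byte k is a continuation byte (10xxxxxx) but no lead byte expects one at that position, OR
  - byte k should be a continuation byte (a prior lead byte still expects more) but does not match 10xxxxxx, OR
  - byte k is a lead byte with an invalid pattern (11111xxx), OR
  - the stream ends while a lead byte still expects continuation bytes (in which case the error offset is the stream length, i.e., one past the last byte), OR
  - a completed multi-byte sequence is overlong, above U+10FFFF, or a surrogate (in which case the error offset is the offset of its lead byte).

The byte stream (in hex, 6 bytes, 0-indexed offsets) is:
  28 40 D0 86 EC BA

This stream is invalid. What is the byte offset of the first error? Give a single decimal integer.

Byte[0]=28: 1-byte ASCII. cp=U+0028
Byte[1]=40: 1-byte ASCII. cp=U+0040
Byte[2]=D0: 2-byte lead, need 1 cont bytes. acc=0x10
Byte[3]=86: continuation. acc=(acc<<6)|0x06=0x406
Completed: cp=U+0406 (starts at byte 2)
Byte[4]=EC: 3-byte lead, need 2 cont bytes. acc=0xC
Byte[5]=BA: continuation. acc=(acc<<6)|0x3A=0x33A
Byte[6]: stream ended, expected continuation. INVALID

Answer: 6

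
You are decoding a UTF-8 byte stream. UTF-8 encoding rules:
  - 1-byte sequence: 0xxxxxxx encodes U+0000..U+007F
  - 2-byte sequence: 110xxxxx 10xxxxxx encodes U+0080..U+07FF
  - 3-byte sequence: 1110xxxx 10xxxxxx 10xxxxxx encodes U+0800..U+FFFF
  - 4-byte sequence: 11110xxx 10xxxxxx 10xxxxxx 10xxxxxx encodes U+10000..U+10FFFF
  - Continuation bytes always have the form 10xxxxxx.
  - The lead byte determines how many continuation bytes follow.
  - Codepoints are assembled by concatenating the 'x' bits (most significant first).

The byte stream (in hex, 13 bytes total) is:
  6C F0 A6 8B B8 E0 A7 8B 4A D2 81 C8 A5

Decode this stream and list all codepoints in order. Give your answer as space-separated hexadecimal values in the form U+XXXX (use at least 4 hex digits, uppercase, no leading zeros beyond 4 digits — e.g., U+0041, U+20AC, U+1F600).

Byte[0]=6C: 1-byte ASCII. cp=U+006C
Byte[1]=F0: 4-byte lead, need 3 cont bytes. acc=0x0
Byte[2]=A6: continuation. acc=(acc<<6)|0x26=0x26
Byte[3]=8B: continuation. acc=(acc<<6)|0x0B=0x98B
Byte[4]=B8: continuation. acc=(acc<<6)|0x38=0x262F8
Completed: cp=U+262F8 (starts at byte 1)
Byte[5]=E0: 3-byte lead, need 2 cont bytes. acc=0x0
Byte[6]=A7: continuation. acc=(acc<<6)|0x27=0x27
Byte[7]=8B: continuation. acc=(acc<<6)|0x0B=0x9CB
Completed: cp=U+09CB (starts at byte 5)
Byte[8]=4A: 1-byte ASCII. cp=U+004A
Byte[9]=D2: 2-byte lead, need 1 cont bytes. acc=0x12
Byte[10]=81: continuation. acc=(acc<<6)|0x01=0x481
Completed: cp=U+0481 (starts at byte 9)
Byte[11]=C8: 2-byte lead, need 1 cont bytes. acc=0x8
Byte[12]=A5: continuation. acc=(acc<<6)|0x25=0x225
Completed: cp=U+0225 (starts at byte 11)

Answer: U+006C U+262F8 U+09CB U+004A U+0481 U+0225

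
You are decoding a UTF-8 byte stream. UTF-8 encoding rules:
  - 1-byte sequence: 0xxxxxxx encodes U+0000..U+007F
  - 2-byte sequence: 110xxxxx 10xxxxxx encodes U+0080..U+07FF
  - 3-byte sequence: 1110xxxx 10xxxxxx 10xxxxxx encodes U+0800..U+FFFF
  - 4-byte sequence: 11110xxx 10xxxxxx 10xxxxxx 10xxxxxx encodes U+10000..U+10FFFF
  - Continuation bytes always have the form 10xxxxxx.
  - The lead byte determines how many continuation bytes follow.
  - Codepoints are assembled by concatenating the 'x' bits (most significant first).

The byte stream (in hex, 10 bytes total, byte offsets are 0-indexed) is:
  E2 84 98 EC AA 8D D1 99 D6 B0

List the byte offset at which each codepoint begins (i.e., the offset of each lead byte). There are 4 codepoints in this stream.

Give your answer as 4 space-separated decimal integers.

Answer: 0 3 6 8

Derivation:
Byte[0]=E2: 3-byte lead, need 2 cont bytes. acc=0x2
Byte[1]=84: continuation. acc=(acc<<6)|0x04=0x84
Byte[2]=98: continuation. acc=(acc<<6)|0x18=0x2118
Completed: cp=U+2118 (starts at byte 0)
Byte[3]=EC: 3-byte lead, need 2 cont bytes. acc=0xC
Byte[4]=AA: continuation. acc=(acc<<6)|0x2A=0x32A
Byte[5]=8D: continuation. acc=(acc<<6)|0x0D=0xCA8D
Completed: cp=U+CA8D (starts at byte 3)
Byte[6]=D1: 2-byte lead, need 1 cont bytes. acc=0x11
Byte[7]=99: continuation. acc=(acc<<6)|0x19=0x459
Completed: cp=U+0459 (starts at byte 6)
Byte[8]=D6: 2-byte lead, need 1 cont bytes. acc=0x16
Byte[9]=B0: continuation. acc=(acc<<6)|0x30=0x5B0
Completed: cp=U+05B0 (starts at byte 8)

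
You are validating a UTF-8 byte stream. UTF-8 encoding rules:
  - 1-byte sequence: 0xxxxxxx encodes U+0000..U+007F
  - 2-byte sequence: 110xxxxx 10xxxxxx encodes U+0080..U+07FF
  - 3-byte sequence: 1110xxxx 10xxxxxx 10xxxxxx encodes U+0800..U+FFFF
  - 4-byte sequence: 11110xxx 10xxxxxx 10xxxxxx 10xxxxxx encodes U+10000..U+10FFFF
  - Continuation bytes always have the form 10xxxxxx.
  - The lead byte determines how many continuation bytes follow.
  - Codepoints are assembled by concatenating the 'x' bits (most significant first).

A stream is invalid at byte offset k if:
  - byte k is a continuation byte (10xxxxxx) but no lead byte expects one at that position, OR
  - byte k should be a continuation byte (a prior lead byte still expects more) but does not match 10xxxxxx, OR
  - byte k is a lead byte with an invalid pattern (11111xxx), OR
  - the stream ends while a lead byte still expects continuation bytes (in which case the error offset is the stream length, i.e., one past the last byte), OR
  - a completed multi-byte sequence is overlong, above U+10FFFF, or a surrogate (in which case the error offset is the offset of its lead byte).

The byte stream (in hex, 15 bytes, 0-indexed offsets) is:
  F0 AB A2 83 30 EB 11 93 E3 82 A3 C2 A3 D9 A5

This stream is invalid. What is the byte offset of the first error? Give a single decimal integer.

Answer: 6

Derivation:
Byte[0]=F0: 4-byte lead, need 3 cont bytes. acc=0x0
Byte[1]=AB: continuation. acc=(acc<<6)|0x2B=0x2B
Byte[2]=A2: continuation. acc=(acc<<6)|0x22=0xAE2
Byte[3]=83: continuation. acc=(acc<<6)|0x03=0x2B883
Completed: cp=U+2B883 (starts at byte 0)
Byte[4]=30: 1-byte ASCII. cp=U+0030
Byte[5]=EB: 3-byte lead, need 2 cont bytes. acc=0xB
Byte[6]=11: expected 10xxxxxx continuation. INVALID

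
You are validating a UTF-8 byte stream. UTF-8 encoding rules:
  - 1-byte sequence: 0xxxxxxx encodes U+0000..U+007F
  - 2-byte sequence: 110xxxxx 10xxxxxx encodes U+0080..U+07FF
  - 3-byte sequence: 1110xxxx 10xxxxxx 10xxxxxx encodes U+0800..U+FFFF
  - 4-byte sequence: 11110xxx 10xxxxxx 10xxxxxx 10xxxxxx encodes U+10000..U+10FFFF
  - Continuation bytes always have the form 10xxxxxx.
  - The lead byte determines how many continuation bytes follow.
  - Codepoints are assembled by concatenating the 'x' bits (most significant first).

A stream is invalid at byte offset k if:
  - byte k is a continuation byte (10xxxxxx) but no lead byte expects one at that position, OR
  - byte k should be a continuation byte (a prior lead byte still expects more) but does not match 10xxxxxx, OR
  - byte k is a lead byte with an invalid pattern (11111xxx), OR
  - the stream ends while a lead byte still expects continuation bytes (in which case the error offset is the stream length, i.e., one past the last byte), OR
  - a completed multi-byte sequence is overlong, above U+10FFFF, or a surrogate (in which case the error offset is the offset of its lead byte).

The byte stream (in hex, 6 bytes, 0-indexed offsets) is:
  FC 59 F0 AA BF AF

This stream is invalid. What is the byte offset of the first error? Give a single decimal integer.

Byte[0]=FC: INVALID lead byte (not 0xxx/110x/1110/11110)

Answer: 0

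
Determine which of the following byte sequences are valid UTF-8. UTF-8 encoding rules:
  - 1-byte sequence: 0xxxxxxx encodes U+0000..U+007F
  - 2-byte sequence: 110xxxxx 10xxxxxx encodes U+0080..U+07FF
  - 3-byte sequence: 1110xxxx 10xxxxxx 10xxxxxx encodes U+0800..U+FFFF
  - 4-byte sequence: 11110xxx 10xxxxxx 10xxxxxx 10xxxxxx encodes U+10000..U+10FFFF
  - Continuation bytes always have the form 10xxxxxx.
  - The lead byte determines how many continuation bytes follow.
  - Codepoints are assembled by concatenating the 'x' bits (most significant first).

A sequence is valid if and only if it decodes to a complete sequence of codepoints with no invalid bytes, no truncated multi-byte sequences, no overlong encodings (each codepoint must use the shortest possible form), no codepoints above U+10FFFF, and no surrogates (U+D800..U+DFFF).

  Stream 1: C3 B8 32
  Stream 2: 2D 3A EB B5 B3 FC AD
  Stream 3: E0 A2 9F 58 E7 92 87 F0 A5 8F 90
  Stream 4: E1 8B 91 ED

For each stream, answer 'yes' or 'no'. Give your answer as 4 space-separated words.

Stream 1: decodes cleanly. VALID
Stream 2: error at byte offset 5. INVALID
Stream 3: decodes cleanly. VALID
Stream 4: error at byte offset 4. INVALID

Answer: yes no yes no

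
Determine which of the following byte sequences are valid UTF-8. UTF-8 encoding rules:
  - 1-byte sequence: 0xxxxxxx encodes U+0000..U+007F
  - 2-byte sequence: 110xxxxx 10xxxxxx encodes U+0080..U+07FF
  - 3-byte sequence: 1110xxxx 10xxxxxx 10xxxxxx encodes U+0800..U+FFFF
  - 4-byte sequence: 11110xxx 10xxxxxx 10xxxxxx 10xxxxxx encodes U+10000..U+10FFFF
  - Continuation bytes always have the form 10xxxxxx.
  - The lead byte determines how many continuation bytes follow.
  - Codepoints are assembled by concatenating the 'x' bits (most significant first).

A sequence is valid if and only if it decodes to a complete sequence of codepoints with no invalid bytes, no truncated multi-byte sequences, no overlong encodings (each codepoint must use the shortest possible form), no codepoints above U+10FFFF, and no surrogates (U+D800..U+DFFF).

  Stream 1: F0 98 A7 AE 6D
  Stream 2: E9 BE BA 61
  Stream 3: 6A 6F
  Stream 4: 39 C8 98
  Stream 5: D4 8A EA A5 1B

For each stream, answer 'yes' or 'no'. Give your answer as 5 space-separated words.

Stream 1: decodes cleanly. VALID
Stream 2: decodes cleanly. VALID
Stream 3: decodes cleanly. VALID
Stream 4: decodes cleanly. VALID
Stream 5: error at byte offset 4. INVALID

Answer: yes yes yes yes no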